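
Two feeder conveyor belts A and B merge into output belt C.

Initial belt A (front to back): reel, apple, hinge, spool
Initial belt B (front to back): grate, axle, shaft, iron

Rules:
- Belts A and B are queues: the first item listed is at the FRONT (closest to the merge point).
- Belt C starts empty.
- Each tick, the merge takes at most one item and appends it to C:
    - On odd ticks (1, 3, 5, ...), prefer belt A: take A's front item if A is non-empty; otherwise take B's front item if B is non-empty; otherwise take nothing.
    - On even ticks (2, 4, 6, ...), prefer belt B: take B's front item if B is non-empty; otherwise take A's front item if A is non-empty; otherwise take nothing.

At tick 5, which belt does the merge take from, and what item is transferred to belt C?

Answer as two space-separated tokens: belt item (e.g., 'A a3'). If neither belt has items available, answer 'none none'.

Tick 1: prefer A, take reel from A; A=[apple,hinge,spool] B=[grate,axle,shaft,iron] C=[reel]
Tick 2: prefer B, take grate from B; A=[apple,hinge,spool] B=[axle,shaft,iron] C=[reel,grate]
Tick 3: prefer A, take apple from A; A=[hinge,spool] B=[axle,shaft,iron] C=[reel,grate,apple]
Tick 4: prefer B, take axle from B; A=[hinge,spool] B=[shaft,iron] C=[reel,grate,apple,axle]
Tick 5: prefer A, take hinge from A; A=[spool] B=[shaft,iron] C=[reel,grate,apple,axle,hinge]

Answer: A hinge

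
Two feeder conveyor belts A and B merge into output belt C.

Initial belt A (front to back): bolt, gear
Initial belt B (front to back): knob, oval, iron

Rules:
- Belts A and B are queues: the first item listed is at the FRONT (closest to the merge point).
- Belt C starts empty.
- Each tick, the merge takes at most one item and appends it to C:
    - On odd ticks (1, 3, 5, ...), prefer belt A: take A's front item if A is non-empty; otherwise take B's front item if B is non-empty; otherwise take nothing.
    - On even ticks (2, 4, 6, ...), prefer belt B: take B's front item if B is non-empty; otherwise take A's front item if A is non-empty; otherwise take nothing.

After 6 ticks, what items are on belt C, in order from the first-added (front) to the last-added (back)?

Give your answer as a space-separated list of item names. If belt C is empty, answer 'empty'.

Tick 1: prefer A, take bolt from A; A=[gear] B=[knob,oval,iron] C=[bolt]
Tick 2: prefer B, take knob from B; A=[gear] B=[oval,iron] C=[bolt,knob]
Tick 3: prefer A, take gear from A; A=[-] B=[oval,iron] C=[bolt,knob,gear]
Tick 4: prefer B, take oval from B; A=[-] B=[iron] C=[bolt,knob,gear,oval]
Tick 5: prefer A, take iron from B; A=[-] B=[-] C=[bolt,knob,gear,oval,iron]
Tick 6: prefer B, both empty, nothing taken; A=[-] B=[-] C=[bolt,knob,gear,oval,iron]

Answer: bolt knob gear oval iron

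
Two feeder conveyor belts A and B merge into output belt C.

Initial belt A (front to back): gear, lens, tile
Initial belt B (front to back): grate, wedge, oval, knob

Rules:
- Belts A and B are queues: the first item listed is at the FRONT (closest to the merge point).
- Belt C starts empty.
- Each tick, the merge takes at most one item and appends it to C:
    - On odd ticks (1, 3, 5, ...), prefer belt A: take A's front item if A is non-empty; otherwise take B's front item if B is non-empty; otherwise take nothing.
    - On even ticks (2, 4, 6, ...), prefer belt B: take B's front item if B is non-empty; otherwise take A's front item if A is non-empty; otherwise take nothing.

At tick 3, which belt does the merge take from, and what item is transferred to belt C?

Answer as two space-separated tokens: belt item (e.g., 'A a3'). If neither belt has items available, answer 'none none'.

Tick 1: prefer A, take gear from A; A=[lens,tile] B=[grate,wedge,oval,knob] C=[gear]
Tick 2: prefer B, take grate from B; A=[lens,tile] B=[wedge,oval,knob] C=[gear,grate]
Tick 3: prefer A, take lens from A; A=[tile] B=[wedge,oval,knob] C=[gear,grate,lens]

Answer: A lens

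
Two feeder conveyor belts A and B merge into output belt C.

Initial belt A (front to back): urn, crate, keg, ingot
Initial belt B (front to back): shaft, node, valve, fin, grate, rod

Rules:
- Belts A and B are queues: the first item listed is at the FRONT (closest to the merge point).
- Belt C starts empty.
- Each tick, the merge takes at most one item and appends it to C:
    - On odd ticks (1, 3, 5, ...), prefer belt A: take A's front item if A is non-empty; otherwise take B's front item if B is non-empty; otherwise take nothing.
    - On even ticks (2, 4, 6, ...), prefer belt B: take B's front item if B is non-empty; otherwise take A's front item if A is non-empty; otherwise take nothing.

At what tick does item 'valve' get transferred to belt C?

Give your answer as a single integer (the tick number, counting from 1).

Answer: 6

Derivation:
Tick 1: prefer A, take urn from A; A=[crate,keg,ingot] B=[shaft,node,valve,fin,grate,rod] C=[urn]
Tick 2: prefer B, take shaft from B; A=[crate,keg,ingot] B=[node,valve,fin,grate,rod] C=[urn,shaft]
Tick 3: prefer A, take crate from A; A=[keg,ingot] B=[node,valve,fin,grate,rod] C=[urn,shaft,crate]
Tick 4: prefer B, take node from B; A=[keg,ingot] B=[valve,fin,grate,rod] C=[urn,shaft,crate,node]
Tick 5: prefer A, take keg from A; A=[ingot] B=[valve,fin,grate,rod] C=[urn,shaft,crate,node,keg]
Tick 6: prefer B, take valve from B; A=[ingot] B=[fin,grate,rod] C=[urn,shaft,crate,node,keg,valve]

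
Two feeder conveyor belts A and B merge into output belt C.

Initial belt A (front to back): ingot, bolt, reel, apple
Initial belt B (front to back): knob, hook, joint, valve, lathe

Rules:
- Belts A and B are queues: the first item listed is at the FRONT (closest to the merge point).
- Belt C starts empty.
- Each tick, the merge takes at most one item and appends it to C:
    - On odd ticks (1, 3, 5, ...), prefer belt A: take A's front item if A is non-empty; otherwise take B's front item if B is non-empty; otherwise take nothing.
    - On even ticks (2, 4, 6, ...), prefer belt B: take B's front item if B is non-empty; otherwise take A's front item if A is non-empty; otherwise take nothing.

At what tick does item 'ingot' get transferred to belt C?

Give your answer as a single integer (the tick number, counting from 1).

Tick 1: prefer A, take ingot from A; A=[bolt,reel,apple] B=[knob,hook,joint,valve,lathe] C=[ingot]

Answer: 1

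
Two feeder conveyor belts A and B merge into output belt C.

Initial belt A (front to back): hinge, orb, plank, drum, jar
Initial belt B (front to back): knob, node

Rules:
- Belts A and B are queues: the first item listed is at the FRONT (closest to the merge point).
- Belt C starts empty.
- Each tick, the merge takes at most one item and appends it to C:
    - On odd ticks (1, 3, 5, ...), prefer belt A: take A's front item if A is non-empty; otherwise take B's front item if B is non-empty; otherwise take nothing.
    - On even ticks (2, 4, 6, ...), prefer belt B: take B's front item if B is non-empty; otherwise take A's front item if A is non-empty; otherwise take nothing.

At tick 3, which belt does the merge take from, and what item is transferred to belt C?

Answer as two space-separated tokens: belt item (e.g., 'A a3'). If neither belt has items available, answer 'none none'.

Tick 1: prefer A, take hinge from A; A=[orb,plank,drum,jar] B=[knob,node] C=[hinge]
Tick 2: prefer B, take knob from B; A=[orb,plank,drum,jar] B=[node] C=[hinge,knob]
Tick 3: prefer A, take orb from A; A=[plank,drum,jar] B=[node] C=[hinge,knob,orb]

Answer: A orb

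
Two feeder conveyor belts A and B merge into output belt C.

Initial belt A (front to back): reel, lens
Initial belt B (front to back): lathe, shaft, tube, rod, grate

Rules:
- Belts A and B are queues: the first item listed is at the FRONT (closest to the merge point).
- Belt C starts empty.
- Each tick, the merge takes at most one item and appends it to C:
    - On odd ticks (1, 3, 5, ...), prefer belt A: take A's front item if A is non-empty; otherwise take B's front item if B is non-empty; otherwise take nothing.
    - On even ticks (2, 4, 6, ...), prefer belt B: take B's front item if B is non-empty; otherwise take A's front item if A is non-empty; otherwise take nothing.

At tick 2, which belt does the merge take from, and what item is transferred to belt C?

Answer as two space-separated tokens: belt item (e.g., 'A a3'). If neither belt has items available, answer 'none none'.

Answer: B lathe

Derivation:
Tick 1: prefer A, take reel from A; A=[lens] B=[lathe,shaft,tube,rod,grate] C=[reel]
Tick 2: prefer B, take lathe from B; A=[lens] B=[shaft,tube,rod,grate] C=[reel,lathe]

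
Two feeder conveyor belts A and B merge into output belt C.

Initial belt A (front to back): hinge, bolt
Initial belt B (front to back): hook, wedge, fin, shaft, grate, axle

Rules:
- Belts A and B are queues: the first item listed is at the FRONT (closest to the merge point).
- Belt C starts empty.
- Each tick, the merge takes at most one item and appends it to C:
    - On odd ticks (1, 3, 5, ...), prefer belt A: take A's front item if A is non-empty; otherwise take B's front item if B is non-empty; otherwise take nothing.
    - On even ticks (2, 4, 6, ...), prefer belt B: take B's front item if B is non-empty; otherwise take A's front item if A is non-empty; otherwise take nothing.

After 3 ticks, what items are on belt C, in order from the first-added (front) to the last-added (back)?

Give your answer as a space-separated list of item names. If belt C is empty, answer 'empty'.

Answer: hinge hook bolt

Derivation:
Tick 1: prefer A, take hinge from A; A=[bolt] B=[hook,wedge,fin,shaft,grate,axle] C=[hinge]
Tick 2: prefer B, take hook from B; A=[bolt] B=[wedge,fin,shaft,grate,axle] C=[hinge,hook]
Tick 3: prefer A, take bolt from A; A=[-] B=[wedge,fin,shaft,grate,axle] C=[hinge,hook,bolt]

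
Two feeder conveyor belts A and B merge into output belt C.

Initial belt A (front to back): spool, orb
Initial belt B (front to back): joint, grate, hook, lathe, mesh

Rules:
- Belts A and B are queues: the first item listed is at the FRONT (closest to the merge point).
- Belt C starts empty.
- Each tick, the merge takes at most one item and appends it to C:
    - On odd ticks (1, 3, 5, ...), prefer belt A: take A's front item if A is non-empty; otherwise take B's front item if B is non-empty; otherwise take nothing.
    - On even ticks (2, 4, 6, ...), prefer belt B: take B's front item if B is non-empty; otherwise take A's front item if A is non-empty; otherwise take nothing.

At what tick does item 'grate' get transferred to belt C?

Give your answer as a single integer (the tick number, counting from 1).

Answer: 4

Derivation:
Tick 1: prefer A, take spool from A; A=[orb] B=[joint,grate,hook,lathe,mesh] C=[spool]
Tick 2: prefer B, take joint from B; A=[orb] B=[grate,hook,lathe,mesh] C=[spool,joint]
Tick 3: prefer A, take orb from A; A=[-] B=[grate,hook,lathe,mesh] C=[spool,joint,orb]
Tick 4: prefer B, take grate from B; A=[-] B=[hook,lathe,mesh] C=[spool,joint,orb,grate]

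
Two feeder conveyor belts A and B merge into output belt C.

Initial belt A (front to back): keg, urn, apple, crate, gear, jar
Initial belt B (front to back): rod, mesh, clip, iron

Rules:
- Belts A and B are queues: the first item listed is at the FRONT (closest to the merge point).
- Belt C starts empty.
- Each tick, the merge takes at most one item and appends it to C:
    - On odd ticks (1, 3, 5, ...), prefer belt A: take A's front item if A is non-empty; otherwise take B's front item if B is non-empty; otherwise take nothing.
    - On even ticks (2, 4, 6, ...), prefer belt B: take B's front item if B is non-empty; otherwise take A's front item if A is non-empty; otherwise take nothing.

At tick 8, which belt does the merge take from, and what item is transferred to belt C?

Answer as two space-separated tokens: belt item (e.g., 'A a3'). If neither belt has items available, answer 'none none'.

Tick 1: prefer A, take keg from A; A=[urn,apple,crate,gear,jar] B=[rod,mesh,clip,iron] C=[keg]
Tick 2: prefer B, take rod from B; A=[urn,apple,crate,gear,jar] B=[mesh,clip,iron] C=[keg,rod]
Tick 3: prefer A, take urn from A; A=[apple,crate,gear,jar] B=[mesh,clip,iron] C=[keg,rod,urn]
Tick 4: prefer B, take mesh from B; A=[apple,crate,gear,jar] B=[clip,iron] C=[keg,rod,urn,mesh]
Tick 5: prefer A, take apple from A; A=[crate,gear,jar] B=[clip,iron] C=[keg,rod,urn,mesh,apple]
Tick 6: prefer B, take clip from B; A=[crate,gear,jar] B=[iron] C=[keg,rod,urn,mesh,apple,clip]
Tick 7: prefer A, take crate from A; A=[gear,jar] B=[iron] C=[keg,rod,urn,mesh,apple,clip,crate]
Tick 8: prefer B, take iron from B; A=[gear,jar] B=[-] C=[keg,rod,urn,mesh,apple,clip,crate,iron]

Answer: B iron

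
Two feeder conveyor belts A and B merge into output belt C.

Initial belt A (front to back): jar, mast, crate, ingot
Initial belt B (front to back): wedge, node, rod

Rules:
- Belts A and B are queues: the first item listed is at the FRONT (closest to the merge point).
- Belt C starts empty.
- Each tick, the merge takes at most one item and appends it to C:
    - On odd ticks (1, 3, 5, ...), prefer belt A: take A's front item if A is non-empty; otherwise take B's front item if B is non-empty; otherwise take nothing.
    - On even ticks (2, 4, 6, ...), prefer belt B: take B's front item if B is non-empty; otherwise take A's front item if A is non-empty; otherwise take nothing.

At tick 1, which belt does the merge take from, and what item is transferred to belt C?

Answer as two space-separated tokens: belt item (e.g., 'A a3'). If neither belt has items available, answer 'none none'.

Tick 1: prefer A, take jar from A; A=[mast,crate,ingot] B=[wedge,node,rod] C=[jar]

Answer: A jar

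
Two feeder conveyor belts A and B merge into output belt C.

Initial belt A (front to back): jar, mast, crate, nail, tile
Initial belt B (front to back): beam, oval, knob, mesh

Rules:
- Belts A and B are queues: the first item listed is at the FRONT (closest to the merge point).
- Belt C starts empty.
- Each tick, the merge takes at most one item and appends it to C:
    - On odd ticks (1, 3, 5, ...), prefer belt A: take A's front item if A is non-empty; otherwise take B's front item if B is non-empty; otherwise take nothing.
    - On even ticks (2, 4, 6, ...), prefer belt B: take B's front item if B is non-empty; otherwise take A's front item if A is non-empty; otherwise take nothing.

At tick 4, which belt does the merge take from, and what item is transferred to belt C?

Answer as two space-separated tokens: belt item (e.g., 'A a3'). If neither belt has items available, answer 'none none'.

Answer: B oval

Derivation:
Tick 1: prefer A, take jar from A; A=[mast,crate,nail,tile] B=[beam,oval,knob,mesh] C=[jar]
Tick 2: prefer B, take beam from B; A=[mast,crate,nail,tile] B=[oval,knob,mesh] C=[jar,beam]
Tick 3: prefer A, take mast from A; A=[crate,nail,tile] B=[oval,knob,mesh] C=[jar,beam,mast]
Tick 4: prefer B, take oval from B; A=[crate,nail,tile] B=[knob,mesh] C=[jar,beam,mast,oval]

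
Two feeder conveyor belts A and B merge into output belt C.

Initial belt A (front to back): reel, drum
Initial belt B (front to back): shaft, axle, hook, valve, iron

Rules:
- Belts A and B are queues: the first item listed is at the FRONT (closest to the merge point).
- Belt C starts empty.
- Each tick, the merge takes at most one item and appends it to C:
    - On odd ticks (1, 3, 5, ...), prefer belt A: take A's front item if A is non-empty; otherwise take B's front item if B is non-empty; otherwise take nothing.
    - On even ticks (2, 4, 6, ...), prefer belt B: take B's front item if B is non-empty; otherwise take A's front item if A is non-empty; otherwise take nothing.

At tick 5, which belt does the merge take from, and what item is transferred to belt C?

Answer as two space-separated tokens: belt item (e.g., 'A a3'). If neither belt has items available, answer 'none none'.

Answer: B hook

Derivation:
Tick 1: prefer A, take reel from A; A=[drum] B=[shaft,axle,hook,valve,iron] C=[reel]
Tick 2: prefer B, take shaft from B; A=[drum] B=[axle,hook,valve,iron] C=[reel,shaft]
Tick 3: prefer A, take drum from A; A=[-] B=[axle,hook,valve,iron] C=[reel,shaft,drum]
Tick 4: prefer B, take axle from B; A=[-] B=[hook,valve,iron] C=[reel,shaft,drum,axle]
Tick 5: prefer A, take hook from B; A=[-] B=[valve,iron] C=[reel,shaft,drum,axle,hook]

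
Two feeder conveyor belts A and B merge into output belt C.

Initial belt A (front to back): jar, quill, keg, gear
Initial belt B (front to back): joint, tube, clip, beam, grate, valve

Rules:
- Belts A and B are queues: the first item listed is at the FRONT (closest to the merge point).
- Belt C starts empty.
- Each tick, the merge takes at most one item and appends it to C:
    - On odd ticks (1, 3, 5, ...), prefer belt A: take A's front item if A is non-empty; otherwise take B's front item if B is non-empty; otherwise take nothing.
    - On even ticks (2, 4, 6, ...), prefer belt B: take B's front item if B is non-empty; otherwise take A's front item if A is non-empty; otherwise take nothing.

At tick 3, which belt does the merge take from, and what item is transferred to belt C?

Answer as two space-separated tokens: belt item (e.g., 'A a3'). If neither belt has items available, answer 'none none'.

Answer: A quill

Derivation:
Tick 1: prefer A, take jar from A; A=[quill,keg,gear] B=[joint,tube,clip,beam,grate,valve] C=[jar]
Tick 2: prefer B, take joint from B; A=[quill,keg,gear] B=[tube,clip,beam,grate,valve] C=[jar,joint]
Tick 3: prefer A, take quill from A; A=[keg,gear] B=[tube,clip,beam,grate,valve] C=[jar,joint,quill]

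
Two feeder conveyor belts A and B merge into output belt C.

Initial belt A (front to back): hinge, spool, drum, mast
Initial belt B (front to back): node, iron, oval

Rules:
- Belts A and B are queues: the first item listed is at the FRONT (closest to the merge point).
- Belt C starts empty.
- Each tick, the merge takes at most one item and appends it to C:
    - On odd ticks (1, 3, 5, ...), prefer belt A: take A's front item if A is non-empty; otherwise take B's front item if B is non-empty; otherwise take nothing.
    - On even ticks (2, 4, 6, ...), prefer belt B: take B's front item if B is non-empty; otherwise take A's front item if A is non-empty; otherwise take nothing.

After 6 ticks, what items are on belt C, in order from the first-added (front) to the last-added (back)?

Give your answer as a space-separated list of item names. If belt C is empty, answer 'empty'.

Tick 1: prefer A, take hinge from A; A=[spool,drum,mast] B=[node,iron,oval] C=[hinge]
Tick 2: prefer B, take node from B; A=[spool,drum,mast] B=[iron,oval] C=[hinge,node]
Tick 3: prefer A, take spool from A; A=[drum,mast] B=[iron,oval] C=[hinge,node,spool]
Tick 4: prefer B, take iron from B; A=[drum,mast] B=[oval] C=[hinge,node,spool,iron]
Tick 5: prefer A, take drum from A; A=[mast] B=[oval] C=[hinge,node,spool,iron,drum]
Tick 6: prefer B, take oval from B; A=[mast] B=[-] C=[hinge,node,spool,iron,drum,oval]

Answer: hinge node spool iron drum oval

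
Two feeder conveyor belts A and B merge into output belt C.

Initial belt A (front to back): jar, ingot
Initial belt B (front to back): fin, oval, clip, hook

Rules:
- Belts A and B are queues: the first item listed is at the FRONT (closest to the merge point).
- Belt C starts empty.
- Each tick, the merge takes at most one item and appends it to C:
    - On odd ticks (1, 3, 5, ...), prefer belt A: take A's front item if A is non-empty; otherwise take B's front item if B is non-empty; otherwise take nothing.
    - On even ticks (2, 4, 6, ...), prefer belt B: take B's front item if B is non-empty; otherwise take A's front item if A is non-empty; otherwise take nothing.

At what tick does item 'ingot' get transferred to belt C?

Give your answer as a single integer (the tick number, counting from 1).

Tick 1: prefer A, take jar from A; A=[ingot] B=[fin,oval,clip,hook] C=[jar]
Tick 2: prefer B, take fin from B; A=[ingot] B=[oval,clip,hook] C=[jar,fin]
Tick 3: prefer A, take ingot from A; A=[-] B=[oval,clip,hook] C=[jar,fin,ingot]

Answer: 3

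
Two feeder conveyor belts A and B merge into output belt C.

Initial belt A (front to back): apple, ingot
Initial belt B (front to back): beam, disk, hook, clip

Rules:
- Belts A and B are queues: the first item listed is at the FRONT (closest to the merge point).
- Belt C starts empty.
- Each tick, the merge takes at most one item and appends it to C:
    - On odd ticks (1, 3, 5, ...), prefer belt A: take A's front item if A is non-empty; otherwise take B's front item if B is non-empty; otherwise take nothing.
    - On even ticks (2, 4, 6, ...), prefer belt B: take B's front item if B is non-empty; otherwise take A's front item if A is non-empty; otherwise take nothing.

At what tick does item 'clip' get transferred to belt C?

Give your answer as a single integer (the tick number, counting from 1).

Answer: 6

Derivation:
Tick 1: prefer A, take apple from A; A=[ingot] B=[beam,disk,hook,clip] C=[apple]
Tick 2: prefer B, take beam from B; A=[ingot] B=[disk,hook,clip] C=[apple,beam]
Tick 3: prefer A, take ingot from A; A=[-] B=[disk,hook,clip] C=[apple,beam,ingot]
Tick 4: prefer B, take disk from B; A=[-] B=[hook,clip] C=[apple,beam,ingot,disk]
Tick 5: prefer A, take hook from B; A=[-] B=[clip] C=[apple,beam,ingot,disk,hook]
Tick 6: prefer B, take clip from B; A=[-] B=[-] C=[apple,beam,ingot,disk,hook,clip]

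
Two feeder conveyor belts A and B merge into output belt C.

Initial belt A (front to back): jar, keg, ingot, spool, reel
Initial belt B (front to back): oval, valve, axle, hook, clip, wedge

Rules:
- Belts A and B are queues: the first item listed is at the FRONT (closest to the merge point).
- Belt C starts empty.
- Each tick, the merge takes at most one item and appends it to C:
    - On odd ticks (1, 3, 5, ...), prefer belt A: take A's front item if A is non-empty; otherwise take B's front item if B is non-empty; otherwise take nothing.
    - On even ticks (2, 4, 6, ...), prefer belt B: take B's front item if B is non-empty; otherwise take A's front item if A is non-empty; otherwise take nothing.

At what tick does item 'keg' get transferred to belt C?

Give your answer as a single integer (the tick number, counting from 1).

Tick 1: prefer A, take jar from A; A=[keg,ingot,spool,reel] B=[oval,valve,axle,hook,clip,wedge] C=[jar]
Tick 2: prefer B, take oval from B; A=[keg,ingot,spool,reel] B=[valve,axle,hook,clip,wedge] C=[jar,oval]
Tick 3: prefer A, take keg from A; A=[ingot,spool,reel] B=[valve,axle,hook,clip,wedge] C=[jar,oval,keg]

Answer: 3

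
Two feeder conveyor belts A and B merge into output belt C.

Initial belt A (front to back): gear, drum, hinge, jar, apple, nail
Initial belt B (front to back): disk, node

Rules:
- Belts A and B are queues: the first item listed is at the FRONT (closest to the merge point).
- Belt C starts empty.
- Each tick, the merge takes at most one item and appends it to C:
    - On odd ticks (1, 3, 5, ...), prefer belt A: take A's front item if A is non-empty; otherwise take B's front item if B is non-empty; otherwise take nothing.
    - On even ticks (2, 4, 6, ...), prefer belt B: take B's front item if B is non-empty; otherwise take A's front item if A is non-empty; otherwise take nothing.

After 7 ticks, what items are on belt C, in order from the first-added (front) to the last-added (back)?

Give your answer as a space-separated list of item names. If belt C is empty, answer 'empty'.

Tick 1: prefer A, take gear from A; A=[drum,hinge,jar,apple,nail] B=[disk,node] C=[gear]
Tick 2: prefer B, take disk from B; A=[drum,hinge,jar,apple,nail] B=[node] C=[gear,disk]
Tick 3: prefer A, take drum from A; A=[hinge,jar,apple,nail] B=[node] C=[gear,disk,drum]
Tick 4: prefer B, take node from B; A=[hinge,jar,apple,nail] B=[-] C=[gear,disk,drum,node]
Tick 5: prefer A, take hinge from A; A=[jar,apple,nail] B=[-] C=[gear,disk,drum,node,hinge]
Tick 6: prefer B, take jar from A; A=[apple,nail] B=[-] C=[gear,disk,drum,node,hinge,jar]
Tick 7: prefer A, take apple from A; A=[nail] B=[-] C=[gear,disk,drum,node,hinge,jar,apple]

Answer: gear disk drum node hinge jar apple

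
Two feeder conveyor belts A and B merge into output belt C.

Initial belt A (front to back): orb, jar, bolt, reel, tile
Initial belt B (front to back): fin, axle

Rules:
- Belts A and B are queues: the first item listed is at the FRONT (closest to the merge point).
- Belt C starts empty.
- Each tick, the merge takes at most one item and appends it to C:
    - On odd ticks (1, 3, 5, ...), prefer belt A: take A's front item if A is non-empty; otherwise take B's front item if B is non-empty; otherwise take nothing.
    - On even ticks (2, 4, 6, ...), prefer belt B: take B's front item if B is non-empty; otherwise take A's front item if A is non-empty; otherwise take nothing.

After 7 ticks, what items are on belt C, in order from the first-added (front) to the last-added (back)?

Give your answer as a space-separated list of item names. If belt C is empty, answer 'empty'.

Answer: orb fin jar axle bolt reel tile

Derivation:
Tick 1: prefer A, take orb from A; A=[jar,bolt,reel,tile] B=[fin,axle] C=[orb]
Tick 2: prefer B, take fin from B; A=[jar,bolt,reel,tile] B=[axle] C=[orb,fin]
Tick 3: prefer A, take jar from A; A=[bolt,reel,tile] B=[axle] C=[orb,fin,jar]
Tick 4: prefer B, take axle from B; A=[bolt,reel,tile] B=[-] C=[orb,fin,jar,axle]
Tick 5: prefer A, take bolt from A; A=[reel,tile] B=[-] C=[orb,fin,jar,axle,bolt]
Tick 6: prefer B, take reel from A; A=[tile] B=[-] C=[orb,fin,jar,axle,bolt,reel]
Tick 7: prefer A, take tile from A; A=[-] B=[-] C=[orb,fin,jar,axle,bolt,reel,tile]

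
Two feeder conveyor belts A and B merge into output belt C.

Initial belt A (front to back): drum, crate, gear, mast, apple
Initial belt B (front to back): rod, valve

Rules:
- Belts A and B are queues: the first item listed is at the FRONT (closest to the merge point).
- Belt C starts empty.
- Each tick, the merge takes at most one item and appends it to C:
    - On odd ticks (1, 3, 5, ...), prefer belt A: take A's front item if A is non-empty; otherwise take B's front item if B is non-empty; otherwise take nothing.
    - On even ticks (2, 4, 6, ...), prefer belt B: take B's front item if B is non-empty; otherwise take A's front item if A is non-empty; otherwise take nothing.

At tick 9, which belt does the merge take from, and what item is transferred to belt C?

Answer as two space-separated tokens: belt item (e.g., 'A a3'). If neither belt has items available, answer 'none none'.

Answer: none none

Derivation:
Tick 1: prefer A, take drum from A; A=[crate,gear,mast,apple] B=[rod,valve] C=[drum]
Tick 2: prefer B, take rod from B; A=[crate,gear,mast,apple] B=[valve] C=[drum,rod]
Tick 3: prefer A, take crate from A; A=[gear,mast,apple] B=[valve] C=[drum,rod,crate]
Tick 4: prefer B, take valve from B; A=[gear,mast,apple] B=[-] C=[drum,rod,crate,valve]
Tick 5: prefer A, take gear from A; A=[mast,apple] B=[-] C=[drum,rod,crate,valve,gear]
Tick 6: prefer B, take mast from A; A=[apple] B=[-] C=[drum,rod,crate,valve,gear,mast]
Tick 7: prefer A, take apple from A; A=[-] B=[-] C=[drum,rod,crate,valve,gear,mast,apple]
Tick 8: prefer B, both empty, nothing taken; A=[-] B=[-] C=[drum,rod,crate,valve,gear,mast,apple]
Tick 9: prefer A, both empty, nothing taken; A=[-] B=[-] C=[drum,rod,crate,valve,gear,mast,apple]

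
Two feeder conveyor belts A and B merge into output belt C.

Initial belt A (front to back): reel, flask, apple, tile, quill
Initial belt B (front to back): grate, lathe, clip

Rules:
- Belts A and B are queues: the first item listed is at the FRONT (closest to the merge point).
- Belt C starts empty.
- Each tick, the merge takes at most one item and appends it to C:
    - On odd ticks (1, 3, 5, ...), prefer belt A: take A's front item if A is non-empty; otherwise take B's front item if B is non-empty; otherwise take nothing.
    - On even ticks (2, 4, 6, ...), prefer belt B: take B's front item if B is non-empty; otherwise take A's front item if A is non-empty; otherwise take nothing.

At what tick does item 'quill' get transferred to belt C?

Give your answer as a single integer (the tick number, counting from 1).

Answer: 8

Derivation:
Tick 1: prefer A, take reel from A; A=[flask,apple,tile,quill] B=[grate,lathe,clip] C=[reel]
Tick 2: prefer B, take grate from B; A=[flask,apple,tile,quill] B=[lathe,clip] C=[reel,grate]
Tick 3: prefer A, take flask from A; A=[apple,tile,quill] B=[lathe,clip] C=[reel,grate,flask]
Tick 4: prefer B, take lathe from B; A=[apple,tile,quill] B=[clip] C=[reel,grate,flask,lathe]
Tick 5: prefer A, take apple from A; A=[tile,quill] B=[clip] C=[reel,grate,flask,lathe,apple]
Tick 6: prefer B, take clip from B; A=[tile,quill] B=[-] C=[reel,grate,flask,lathe,apple,clip]
Tick 7: prefer A, take tile from A; A=[quill] B=[-] C=[reel,grate,flask,lathe,apple,clip,tile]
Tick 8: prefer B, take quill from A; A=[-] B=[-] C=[reel,grate,flask,lathe,apple,clip,tile,quill]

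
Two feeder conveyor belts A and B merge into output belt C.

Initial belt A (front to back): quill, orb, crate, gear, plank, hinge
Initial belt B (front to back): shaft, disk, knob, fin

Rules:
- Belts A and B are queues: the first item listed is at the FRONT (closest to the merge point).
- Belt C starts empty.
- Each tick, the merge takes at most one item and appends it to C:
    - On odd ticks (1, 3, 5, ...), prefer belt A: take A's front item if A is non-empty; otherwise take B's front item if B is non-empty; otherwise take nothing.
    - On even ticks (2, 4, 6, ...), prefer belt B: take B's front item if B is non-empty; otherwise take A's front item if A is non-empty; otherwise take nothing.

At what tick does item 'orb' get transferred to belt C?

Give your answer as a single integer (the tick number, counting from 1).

Tick 1: prefer A, take quill from A; A=[orb,crate,gear,plank,hinge] B=[shaft,disk,knob,fin] C=[quill]
Tick 2: prefer B, take shaft from B; A=[orb,crate,gear,plank,hinge] B=[disk,knob,fin] C=[quill,shaft]
Tick 3: prefer A, take orb from A; A=[crate,gear,plank,hinge] B=[disk,knob,fin] C=[quill,shaft,orb]

Answer: 3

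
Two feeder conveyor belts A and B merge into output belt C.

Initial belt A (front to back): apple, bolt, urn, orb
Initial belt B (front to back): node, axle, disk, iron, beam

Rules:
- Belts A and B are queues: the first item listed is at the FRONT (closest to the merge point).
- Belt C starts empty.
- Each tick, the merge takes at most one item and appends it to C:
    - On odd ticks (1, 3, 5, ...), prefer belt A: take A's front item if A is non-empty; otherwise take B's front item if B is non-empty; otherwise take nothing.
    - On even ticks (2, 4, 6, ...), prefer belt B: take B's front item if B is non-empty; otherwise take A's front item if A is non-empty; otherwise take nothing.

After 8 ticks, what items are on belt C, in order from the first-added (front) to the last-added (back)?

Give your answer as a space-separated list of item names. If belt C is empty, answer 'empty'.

Tick 1: prefer A, take apple from A; A=[bolt,urn,orb] B=[node,axle,disk,iron,beam] C=[apple]
Tick 2: prefer B, take node from B; A=[bolt,urn,orb] B=[axle,disk,iron,beam] C=[apple,node]
Tick 3: prefer A, take bolt from A; A=[urn,orb] B=[axle,disk,iron,beam] C=[apple,node,bolt]
Tick 4: prefer B, take axle from B; A=[urn,orb] B=[disk,iron,beam] C=[apple,node,bolt,axle]
Tick 5: prefer A, take urn from A; A=[orb] B=[disk,iron,beam] C=[apple,node,bolt,axle,urn]
Tick 6: prefer B, take disk from B; A=[orb] B=[iron,beam] C=[apple,node,bolt,axle,urn,disk]
Tick 7: prefer A, take orb from A; A=[-] B=[iron,beam] C=[apple,node,bolt,axle,urn,disk,orb]
Tick 8: prefer B, take iron from B; A=[-] B=[beam] C=[apple,node,bolt,axle,urn,disk,orb,iron]

Answer: apple node bolt axle urn disk orb iron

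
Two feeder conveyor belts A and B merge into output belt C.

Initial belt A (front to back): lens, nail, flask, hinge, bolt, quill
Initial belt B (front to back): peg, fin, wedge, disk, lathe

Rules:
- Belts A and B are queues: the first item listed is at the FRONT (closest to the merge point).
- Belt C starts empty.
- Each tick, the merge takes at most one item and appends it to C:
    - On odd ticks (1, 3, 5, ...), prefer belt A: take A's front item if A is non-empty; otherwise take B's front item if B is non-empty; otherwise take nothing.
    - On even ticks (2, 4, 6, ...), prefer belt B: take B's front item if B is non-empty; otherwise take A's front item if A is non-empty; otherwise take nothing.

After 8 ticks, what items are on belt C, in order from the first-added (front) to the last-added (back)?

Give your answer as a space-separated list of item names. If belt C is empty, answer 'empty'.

Answer: lens peg nail fin flask wedge hinge disk

Derivation:
Tick 1: prefer A, take lens from A; A=[nail,flask,hinge,bolt,quill] B=[peg,fin,wedge,disk,lathe] C=[lens]
Tick 2: prefer B, take peg from B; A=[nail,flask,hinge,bolt,quill] B=[fin,wedge,disk,lathe] C=[lens,peg]
Tick 3: prefer A, take nail from A; A=[flask,hinge,bolt,quill] B=[fin,wedge,disk,lathe] C=[lens,peg,nail]
Tick 4: prefer B, take fin from B; A=[flask,hinge,bolt,quill] B=[wedge,disk,lathe] C=[lens,peg,nail,fin]
Tick 5: prefer A, take flask from A; A=[hinge,bolt,quill] B=[wedge,disk,lathe] C=[lens,peg,nail,fin,flask]
Tick 6: prefer B, take wedge from B; A=[hinge,bolt,quill] B=[disk,lathe] C=[lens,peg,nail,fin,flask,wedge]
Tick 7: prefer A, take hinge from A; A=[bolt,quill] B=[disk,lathe] C=[lens,peg,nail,fin,flask,wedge,hinge]
Tick 8: prefer B, take disk from B; A=[bolt,quill] B=[lathe] C=[lens,peg,nail,fin,flask,wedge,hinge,disk]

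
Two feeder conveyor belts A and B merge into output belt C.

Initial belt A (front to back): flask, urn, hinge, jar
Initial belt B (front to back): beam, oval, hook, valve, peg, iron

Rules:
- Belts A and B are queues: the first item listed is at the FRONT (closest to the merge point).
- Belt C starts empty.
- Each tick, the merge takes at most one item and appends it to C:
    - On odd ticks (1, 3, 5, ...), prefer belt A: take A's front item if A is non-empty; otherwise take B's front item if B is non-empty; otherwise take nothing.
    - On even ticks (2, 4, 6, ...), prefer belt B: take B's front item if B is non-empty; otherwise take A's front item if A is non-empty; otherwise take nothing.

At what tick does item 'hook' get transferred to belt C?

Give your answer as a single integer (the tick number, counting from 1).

Tick 1: prefer A, take flask from A; A=[urn,hinge,jar] B=[beam,oval,hook,valve,peg,iron] C=[flask]
Tick 2: prefer B, take beam from B; A=[urn,hinge,jar] B=[oval,hook,valve,peg,iron] C=[flask,beam]
Tick 3: prefer A, take urn from A; A=[hinge,jar] B=[oval,hook,valve,peg,iron] C=[flask,beam,urn]
Tick 4: prefer B, take oval from B; A=[hinge,jar] B=[hook,valve,peg,iron] C=[flask,beam,urn,oval]
Tick 5: prefer A, take hinge from A; A=[jar] B=[hook,valve,peg,iron] C=[flask,beam,urn,oval,hinge]
Tick 6: prefer B, take hook from B; A=[jar] B=[valve,peg,iron] C=[flask,beam,urn,oval,hinge,hook]

Answer: 6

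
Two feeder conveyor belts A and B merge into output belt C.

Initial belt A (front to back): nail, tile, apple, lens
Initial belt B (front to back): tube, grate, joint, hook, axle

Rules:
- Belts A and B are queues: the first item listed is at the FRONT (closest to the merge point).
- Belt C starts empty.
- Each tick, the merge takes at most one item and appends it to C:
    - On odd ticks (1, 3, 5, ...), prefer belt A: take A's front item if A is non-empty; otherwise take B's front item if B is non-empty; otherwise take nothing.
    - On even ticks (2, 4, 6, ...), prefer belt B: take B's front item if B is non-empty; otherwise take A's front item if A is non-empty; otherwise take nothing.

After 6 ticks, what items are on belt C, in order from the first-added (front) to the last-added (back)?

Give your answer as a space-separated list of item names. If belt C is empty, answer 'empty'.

Answer: nail tube tile grate apple joint

Derivation:
Tick 1: prefer A, take nail from A; A=[tile,apple,lens] B=[tube,grate,joint,hook,axle] C=[nail]
Tick 2: prefer B, take tube from B; A=[tile,apple,lens] B=[grate,joint,hook,axle] C=[nail,tube]
Tick 3: prefer A, take tile from A; A=[apple,lens] B=[grate,joint,hook,axle] C=[nail,tube,tile]
Tick 4: prefer B, take grate from B; A=[apple,lens] B=[joint,hook,axle] C=[nail,tube,tile,grate]
Tick 5: prefer A, take apple from A; A=[lens] B=[joint,hook,axle] C=[nail,tube,tile,grate,apple]
Tick 6: prefer B, take joint from B; A=[lens] B=[hook,axle] C=[nail,tube,tile,grate,apple,joint]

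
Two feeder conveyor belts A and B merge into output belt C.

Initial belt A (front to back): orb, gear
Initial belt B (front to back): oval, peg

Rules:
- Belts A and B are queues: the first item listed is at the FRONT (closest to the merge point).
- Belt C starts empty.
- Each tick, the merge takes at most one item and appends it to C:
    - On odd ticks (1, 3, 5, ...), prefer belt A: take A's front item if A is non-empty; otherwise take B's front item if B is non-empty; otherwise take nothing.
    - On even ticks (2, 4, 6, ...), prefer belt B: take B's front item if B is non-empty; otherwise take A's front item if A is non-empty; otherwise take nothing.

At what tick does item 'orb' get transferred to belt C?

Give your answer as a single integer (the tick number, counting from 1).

Tick 1: prefer A, take orb from A; A=[gear] B=[oval,peg] C=[orb]

Answer: 1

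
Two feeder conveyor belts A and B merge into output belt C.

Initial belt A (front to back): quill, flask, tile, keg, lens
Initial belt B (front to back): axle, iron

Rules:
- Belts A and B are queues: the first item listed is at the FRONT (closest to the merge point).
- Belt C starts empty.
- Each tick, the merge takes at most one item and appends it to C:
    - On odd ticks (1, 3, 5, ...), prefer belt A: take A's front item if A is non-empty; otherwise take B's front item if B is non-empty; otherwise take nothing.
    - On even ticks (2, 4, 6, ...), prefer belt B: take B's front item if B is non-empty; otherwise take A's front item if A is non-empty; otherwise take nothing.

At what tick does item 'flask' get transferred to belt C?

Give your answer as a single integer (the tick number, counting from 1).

Answer: 3

Derivation:
Tick 1: prefer A, take quill from A; A=[flask,tile,keg,lens] B=[axle,iron] C=[quill]
Tick 2: prefer B, take axle from B; A=[flask,tile,keg,lens] B=[iron] C=[quill,axle]
Tick 3: prefer A, take flask from A; A=[tile,keg,lens] B=[iron] C=[quill,axle,flask]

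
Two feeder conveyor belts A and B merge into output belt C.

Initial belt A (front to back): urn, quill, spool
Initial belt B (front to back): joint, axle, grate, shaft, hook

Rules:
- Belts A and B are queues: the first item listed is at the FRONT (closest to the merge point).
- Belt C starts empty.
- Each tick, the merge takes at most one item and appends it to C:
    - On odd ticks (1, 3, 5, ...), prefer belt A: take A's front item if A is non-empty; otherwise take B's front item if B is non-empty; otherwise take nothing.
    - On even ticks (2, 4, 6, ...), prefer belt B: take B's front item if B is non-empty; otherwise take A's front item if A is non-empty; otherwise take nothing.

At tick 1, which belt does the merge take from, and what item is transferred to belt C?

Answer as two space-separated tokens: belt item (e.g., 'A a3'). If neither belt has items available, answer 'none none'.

Tick 1: prefer A, take urn from A; A=[quill,spool] B=[joint,axle,grate,shaft,hook] C=[urn]

Answer: A urn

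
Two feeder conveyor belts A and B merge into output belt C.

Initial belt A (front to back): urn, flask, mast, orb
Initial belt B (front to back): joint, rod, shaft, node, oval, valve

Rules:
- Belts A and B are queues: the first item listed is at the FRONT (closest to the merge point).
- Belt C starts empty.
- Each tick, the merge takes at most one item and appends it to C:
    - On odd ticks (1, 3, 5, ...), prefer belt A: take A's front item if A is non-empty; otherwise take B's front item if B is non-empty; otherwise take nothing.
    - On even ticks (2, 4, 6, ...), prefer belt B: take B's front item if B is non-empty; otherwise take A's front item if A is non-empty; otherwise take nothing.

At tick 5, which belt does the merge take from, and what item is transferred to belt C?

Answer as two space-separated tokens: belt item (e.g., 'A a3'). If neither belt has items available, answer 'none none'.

Tick 1: prefer A, take urn from A; A=[flask,mast,orb] B=[joint,rod,shaft,node,oval,valve] C=[urn]
Tick 2: prefer B, take joint from B; A=[flask,mast,orb] B=[rod,shaft,node,oval,valve] C=[urn,joint]
Tick 3: prefer A, take flask from A; A=[mast,orb] B=[rod,shaft,node,oval,valve] C=[urn,joint,flask]
Tick 4: prefer B, take rod from B; A=[mast,orb] B=[shaft,node,oval,valve] C=[urn,joint,flask,rod]
Tick 5: prefer A, take mast from A; A=[orb] B=[shaft,node,oval,valve] C=[urn,joint,flask,rod,mast]

Answer: A mast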